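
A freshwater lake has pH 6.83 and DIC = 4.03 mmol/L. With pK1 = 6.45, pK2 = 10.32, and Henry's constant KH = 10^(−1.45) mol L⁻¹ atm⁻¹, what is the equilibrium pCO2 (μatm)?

pCO2 = 3.34×10^4 μatm

α₀ = 1 / (1 + K1/[H⁺] + K1K2/[H⁺]²) = 1 / (1 + 10^+0.38 + 10^-3.11)
   = 1 / (1 + 2.3988 + 0.00077625) = 1/3.3996 = 0.2942
[CO2*] = α₀ × DIC = 0.2942 × 4.03 = 1.185 mmol/L
pCO2 = [CO2*]/KH = 1.185×10^-3 / 3.548×10^-2 = 3.34×10^4 μatm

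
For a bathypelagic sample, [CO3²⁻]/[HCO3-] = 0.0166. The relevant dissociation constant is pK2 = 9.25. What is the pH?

From K2 = [H⁺][CO3²⁻]/[HCO3-]:  pH = pK2 + log₁₀([CO3²⁻]/[HCO3-])
log₁₀(0.0166) = -1.780
pH = 9.25 + (-1.780) = 7.47

pH = 7.47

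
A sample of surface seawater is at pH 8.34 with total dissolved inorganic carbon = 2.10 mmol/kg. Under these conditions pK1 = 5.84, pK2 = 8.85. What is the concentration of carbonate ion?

[CO3²⁻] = 0.495 mmol/kg

α₂ = 1 / (1 + [H⁺]/K2 + [H⁺]²/(K1K2)) = 1 / (1 + 10^+0.51 + 10^-1.99)
   = 1 / (1 + 3.2359 + 0.010233) = 1/4.2462 = 0.2355
[CO3²⁻] = α₂ × DIC = 0.2355 × 2.10 = 0.495 mmol/kg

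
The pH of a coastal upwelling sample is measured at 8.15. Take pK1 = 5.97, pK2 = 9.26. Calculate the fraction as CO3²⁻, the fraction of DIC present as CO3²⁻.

α₂ = 1 / (1 + [H⁺]/K2 + [H⁺]²/(K1K2)) = 1 / (1 + 10^+1.11 + 10^-1.07)
   = 1 / (1 + 12.882 + 0.085114) = 1/13.968 = 0.07159

α₂ = 0.0716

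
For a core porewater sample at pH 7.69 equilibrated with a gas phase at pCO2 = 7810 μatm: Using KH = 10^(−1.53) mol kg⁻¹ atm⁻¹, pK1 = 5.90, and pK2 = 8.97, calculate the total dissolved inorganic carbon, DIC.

DIC = 15.2 mmol/kg

[CO2*] = KH · pCO2 = 10^(−1.53) × 7810×10^-6 = 2.305×10^-4 mol/kg
α₀ = 1/(1 + K1/[H⁺] + K1K2/[H⁺]²) = 1/(1 + 10^+1.79 + 10^+0.51) = 0.01518
DIC = [CO2*]/α₀ = 2.305×10^-4 / 0.01518 = 15.2 mmol/kg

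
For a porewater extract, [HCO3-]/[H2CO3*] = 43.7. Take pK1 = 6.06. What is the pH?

From K1 = [H⁺][HCO3-]/[H2CO3*]:  pH = pK1 + log₁₀([HCO3-]/[H2CO3*])
log₁₀(43.7) = +1.640
pH = 6.06 + (+1.640) = 7.70

pH = 7.70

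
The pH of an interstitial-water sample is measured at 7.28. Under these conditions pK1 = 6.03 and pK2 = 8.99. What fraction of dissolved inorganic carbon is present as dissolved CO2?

α₀ = 1 / (1 + K1/[H⁺] + K1K2/[H⁺]²) = 1 / (1 + 10^+1.25 + 10^-0.46)
   = 1 / (1 + 17.783 + 0.34674) = 1/19.130 = 0.05228

α₀ = 0.0523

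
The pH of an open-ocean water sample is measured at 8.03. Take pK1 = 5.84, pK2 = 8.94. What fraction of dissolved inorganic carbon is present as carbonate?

α₂ = 1 / (1 + [H⁺]/K2 + [H⁺]²/(K1K2)) = 1 / (1 + 10^+0.91 + 10^-1.28)
   = 1 / (1 + 8.1283 + 0.052481) = 1/9.1808 = 0.1089

α₂ = 0.109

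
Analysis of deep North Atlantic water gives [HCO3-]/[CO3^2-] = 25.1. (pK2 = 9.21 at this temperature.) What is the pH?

From K2 = [H⁺][CO3^2-]/[HCO3-]:  pH = pK2 − log₁₀([HCO3-]/[CO3^2-])
log₁₀(25.1) = +1.400
pH = 9.21 − (+1.400) = 7.81

pH = 7.81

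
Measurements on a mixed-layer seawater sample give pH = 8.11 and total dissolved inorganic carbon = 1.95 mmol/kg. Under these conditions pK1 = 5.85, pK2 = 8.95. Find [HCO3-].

[HCO3⁻] = 1.70 mmol/kg

α₁ = 1 / (1 + [H⁺]/K1 + K2/[H⁺]) = 1 / (1 + 10^-2.26 + 10^-0.84)
   = 1 / (1 + 0.0054954 + 0.14454) = 1/1.1500 = 0.8695
[HCO3⁻] = α₁ × DIC = 0.8695 × 1.95 = 1.70 mmol/kg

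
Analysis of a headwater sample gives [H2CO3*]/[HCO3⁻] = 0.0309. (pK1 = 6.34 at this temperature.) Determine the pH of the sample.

pH = 7.85

From K1 = [H⁺][HCO3⁻]/[H2CO3*]:  pH = pK1 − log₁₀([H2CO3*]/[HCO3⁻])
log₁₀(0.0309) = -1.510
pH = 6.34 − (-1.510) = 7.85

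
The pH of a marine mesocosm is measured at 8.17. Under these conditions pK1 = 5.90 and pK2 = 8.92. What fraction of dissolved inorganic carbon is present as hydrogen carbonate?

α₁ = 1 / (1 + [H⁺]/K1 + K2/[H⁺]) = 1 / (1 + 10^-2.27 + 10^-0.75)
   = 1 / (1 + 0.0053703 + 0.17783) = 1/1.1832 = 0.8452

α₁ = 0.845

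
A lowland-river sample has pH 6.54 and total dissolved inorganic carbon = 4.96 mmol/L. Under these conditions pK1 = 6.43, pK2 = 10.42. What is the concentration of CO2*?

[CO2*] = 2.17 mmol/L

α₀ = 1 / (1 + K1/[H⁺] + K1K2/[H⁺]²) = 1 / (1 + 10^+0.11 + 10^-3.77)
   = 1 / (1 + 1.2882 + 0.00016982) = 1/2.2884 = 0.4370
[CO2*] = α₀ × DIC = 0.4370 × 4.96 = 2.17 mmol/L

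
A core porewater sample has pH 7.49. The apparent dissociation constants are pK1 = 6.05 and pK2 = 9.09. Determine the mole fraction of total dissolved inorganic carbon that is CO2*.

α₀ = 1 / (1 + K1/[H⁺] + K1K2/[H⁺]²) = 1 / (1 + 10^+1.44 + 10^-0.16)
   = 1 / (1 + 27.542 + 0.69183) = 1/29.234 = 0.03421

α₀ = 0.0342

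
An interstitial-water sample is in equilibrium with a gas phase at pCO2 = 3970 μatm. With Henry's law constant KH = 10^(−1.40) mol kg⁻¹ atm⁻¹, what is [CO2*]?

[CO2*] = 158 μmol/kg

KH = 10^(−1.40) = 3.981×10^-2 mol kg⁻¹ atm⁻¹
[CO2*] = KH · pCO2 = 3.981×10^-2 × 3970×10^-6 atm = 1.58×10^-4 mol/kg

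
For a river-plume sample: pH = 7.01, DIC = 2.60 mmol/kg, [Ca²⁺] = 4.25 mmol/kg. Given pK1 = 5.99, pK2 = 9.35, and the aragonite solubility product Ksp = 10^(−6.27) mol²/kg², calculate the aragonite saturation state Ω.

Ω = 0.0855

α₂ = 1 / (1 + [H⁺]/K2 + [H⁺]²/(K1K2)) = 1 / (1 + 10^+2.34 + 10^+1.32)
   = 1 / (1 + 218.78 + 20.893) = 1/240.67 = 0.004155
[CO3²⁻] = α₂ × DIC = 0.004155 × 2.60 = 0.01080 mmol/kg = 10.80 μmol/kg
Ksp = 10^(−6.27) = 5.370×10^-7
Ω = [Ca²⁺][CO3²⁻]/Ksp = (4.25×10^-3)(1.080×10^-5) / 5.370×10^-7 = 0.0855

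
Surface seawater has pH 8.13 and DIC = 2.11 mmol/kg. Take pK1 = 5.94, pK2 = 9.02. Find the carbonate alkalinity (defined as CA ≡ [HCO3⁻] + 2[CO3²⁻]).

CA = [HCO3⁻] + 2[CO3²⁻] = (α₁ + 2α₂)·DIC
At pH 8.13: [H⁺]/K1 = 10^-2.19 = 0.0064565, K2/[H⁺] = 10^-0.89 = 0.12882
α₁ = 1/(1 + 0.0064565 + 0.12882) = 1/1.1353 = 0.8808; α₂ = α₁·K2/[H⁺] = 0.1135
α₁ + 2α₂ = 1.1078
CA = 1.1078 × 2.11 = 2.34 mmol/kg

CA = 2.34 mmol/kg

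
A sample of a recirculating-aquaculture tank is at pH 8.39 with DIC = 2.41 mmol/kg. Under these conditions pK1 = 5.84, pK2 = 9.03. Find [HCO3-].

α₁ = 1 / (1 + [H⁺]/K1 + K2/[H⁺]) = 1 / (1 + 10^-2.55 + 10^-0.64)
   = 1 / (1 + 0.0028184 + 0.22909) = 1/1.2319 = 0.8118
[HCO3⁻] = α₁ × DIC = 0.8118 × 2.41 = 1.96 mmol/kg

[HCO3⁻] = 1.96 mmol/kg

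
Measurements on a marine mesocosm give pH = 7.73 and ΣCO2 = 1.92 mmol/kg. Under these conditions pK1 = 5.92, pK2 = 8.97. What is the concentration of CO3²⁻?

[CO3²⁻] = 0.103 mmol/kg

α₂ = 1 / (1 + [H⁺]/K2 + [H⁺]²/(K1K2)) = 1 / (1 + 10^+1.24 + 10^-0.57)
   = 1 / (1 + 17.378 + 0.26915) = 1/18.647 = 0.05363
[CO3²⁻] = α₂ × DIC = 0.05363 × 1.92 = 0.103 mmol/kg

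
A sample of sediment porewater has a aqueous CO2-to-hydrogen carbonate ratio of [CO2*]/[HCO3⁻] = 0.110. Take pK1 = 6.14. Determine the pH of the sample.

pH = 7.10

From K1 = [H⁺][HCO3⁻]/[CO2*]:  pH = pK1 − log₁₀([CO2*]/[HCO3⁻])
log₁₀(0.110) = -0.959
pH = 6.14 − (-0.959) = 7.10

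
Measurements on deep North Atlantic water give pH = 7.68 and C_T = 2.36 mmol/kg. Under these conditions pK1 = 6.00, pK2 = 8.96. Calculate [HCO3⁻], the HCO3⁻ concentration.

α₁ = 1 / (1 + [H⁺]/K1 + K2/[H⁺]) = 1 / (1 + 10^-1.68 + 10^-1.28)
   = 1 / (1 + 0.020893 + 0.052481) = 1/1.0734 = 0.9316
[HCO3⁻] = α₁ × DIC = 0.9316 × 2.36 = 2.20 mmol/kg

[HCO3⁻] = 2.20 mmol/kg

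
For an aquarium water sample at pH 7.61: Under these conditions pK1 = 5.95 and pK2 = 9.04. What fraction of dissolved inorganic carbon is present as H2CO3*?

α₀ = 0.0207

α₀ = 1 / (1 + K1/[H⁺] + K1K2/[H⁺]²) = 1 / (1 + 10^+1.66 + 10^+0.23)
   = 1 / (1 + 45.709 + 1.6982) = 1/48.407 = 0.02066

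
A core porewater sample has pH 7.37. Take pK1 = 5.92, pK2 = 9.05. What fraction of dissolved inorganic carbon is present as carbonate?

α₂ = 0.0198

α₂ = 1 / (1 + [H⁺]/K2 + [H⁺]²/(K1K2)) = 1 / (1 + 10^+1.68 + 10^+0.23)
   = 1 / (1 + 47.863 + 1.6982) = 1/50.561 = 0.01978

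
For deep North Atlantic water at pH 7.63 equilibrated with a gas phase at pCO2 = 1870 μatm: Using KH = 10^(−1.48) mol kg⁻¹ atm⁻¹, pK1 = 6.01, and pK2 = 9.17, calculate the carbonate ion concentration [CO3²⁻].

[CO3²⁻] = 0.0744 mmol/kg

[CO2*] = KH · pCO2 = 10^(−1.48) × 1870×10^-6 = 6.192×10^-5 mol/kg
α₀ = 1/(1 + K1/[H⁺] + K1K2/[H⁺]²) = 1/(1 + 10^+1.62 + 10^+0.08) = 0.02278
DIC = [CO2*]/α₀ = 6.192×10^-5 / 0.02278 = 2.718 mmol/kg
[CO3²⁻] = α₂·DIC; α₂ = 0.02739, so [CO3²⁻] = 0.02739 × 2.718 = 0.0744 mmol/kg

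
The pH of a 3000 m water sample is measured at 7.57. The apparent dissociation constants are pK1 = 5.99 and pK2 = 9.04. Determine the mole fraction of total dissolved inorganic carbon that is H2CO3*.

α₀ = 1 / (1 + K1/[H⁺] + K1K2/[H⁺]²) = 1 / (1 + 10^+1.58 + 10^+0.11)
   = 1 / (1 + 38.019 + 1.2882) = 1/40.307 = 0.02481

α₀ = 0.0248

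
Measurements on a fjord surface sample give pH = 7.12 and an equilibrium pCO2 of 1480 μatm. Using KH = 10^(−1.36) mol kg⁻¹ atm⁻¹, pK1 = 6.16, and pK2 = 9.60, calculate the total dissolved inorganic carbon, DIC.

DIC = 0.656 mmol/kg

[CO2*] = KH · pCO2 = 10^(−1.36) × 1480×10^-6 = 6.460×10^-5 mol/kg
α₀ = 1/(1 + K1/[H⁺] + K1K2/[H⁺]²) = 1/(1 + 10^+0.96 + 10^-1.52) = 0.09852
DIC = [CO2*]/α₀ = 6.460×10^-5 / 0.09852 = 0.656 mmol/kg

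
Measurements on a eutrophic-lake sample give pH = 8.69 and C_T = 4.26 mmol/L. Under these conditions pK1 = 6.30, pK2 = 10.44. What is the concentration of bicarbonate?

α₁ = 1 / (1 + [H⁺]/K1 + K2/[H⁺]) = 1 / (1 + 10^-2.39 + 10^-1.75)
   = 1 / (1 + 0.0040738 + 0.017783) = 1/1.0219 = 0.9786
[HCO3⁻] = α₁ × DIC = 0.9786 × 4.26 = 4.17 mmol/L

[HCO3⁻] = 4.17 mmol/L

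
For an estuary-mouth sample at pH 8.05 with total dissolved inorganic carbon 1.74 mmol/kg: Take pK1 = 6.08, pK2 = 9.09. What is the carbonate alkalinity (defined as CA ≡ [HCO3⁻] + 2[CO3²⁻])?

CA = 1.87 mmol/kg

CA = [HCO3⁻] + 2[CO3²⁻] = (α₁ + 2α₂)·DIC
At pH 8.05: [H⁺]/K1 = 10^-1.97 = 0.010715, K2/[H⁺] = 10^-1.04 = 0.091201
α₁ = 1/(1 + 0.010715 + 0.091201) = 1/1.1019 = 0.9075; α₂ = α₁·K2/[H⁺] = 0.08277
α₁ + 2α₂ = 1.0730
CA = 1.0730 × 1.74 = 1.87 mmol/kg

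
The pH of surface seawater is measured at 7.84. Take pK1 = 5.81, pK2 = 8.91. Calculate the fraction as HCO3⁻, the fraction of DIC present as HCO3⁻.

α₁ = 0.914

α₁ = 1 / (1 + [H⁺]/K1 + K2/[H⁺]) = 1 / (1 + 10^-2.03 + 10^-1.07)
   = 1 / (1 + 0.0093325 + 0.085114) = 1/1.0944 = 0.9137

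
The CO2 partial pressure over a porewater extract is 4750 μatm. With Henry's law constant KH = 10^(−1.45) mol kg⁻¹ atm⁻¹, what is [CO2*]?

KH = 10^(−1.45) = 3.548×10^-2 mol kg⁻¹ atm⁻¹
[CO2*] = KH · pCO2 = 3.548×10^-2 × 4750×10^-6 atm = 1.69×10^-4 mol/kg

[CO2*] = 169 μmol/kg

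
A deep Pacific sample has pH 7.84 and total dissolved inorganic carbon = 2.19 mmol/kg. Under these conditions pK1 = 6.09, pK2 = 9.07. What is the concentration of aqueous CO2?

α₀ = 1 / (1 + K1/[H⁺] + K1K2/[H⁺]²) = 1 / (1 + 10^+1.75 + 10^+0.52)
   = 1 / (1 + 56.234 + 3.3113) = 1/60.545 = 0.01652
[CO2*] = α₀ × DIC = 0.01652 × 2.19 = 0.0362 mmol/kg

[CO2*] = 0.0362 mmol/kg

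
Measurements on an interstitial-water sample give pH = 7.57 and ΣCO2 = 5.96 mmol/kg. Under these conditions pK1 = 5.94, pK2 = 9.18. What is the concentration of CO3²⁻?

α₂ = 1 / (1 + [H⁺]/K2 + [H⁺]²/(K1K2)) = 1 / (1 + 10^+1.61 + 10^-0.02)
   = 1 / (1 + 40.738 + 0.95499) = 1/42.693 = 0.02342
[CO3²⁻] = α₂ × DIC = 0.02342 × 5.96 = 0.140 mmol/kg

[CO3²⁻] = 0.140 mmol/kg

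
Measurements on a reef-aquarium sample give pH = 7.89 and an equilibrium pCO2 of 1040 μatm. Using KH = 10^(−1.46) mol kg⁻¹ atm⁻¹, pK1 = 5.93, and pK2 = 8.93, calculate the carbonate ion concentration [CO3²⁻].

[CO3²⁻] = 0.300 mmol/kg

[CO2*] = KH · pCO2 = 10^(−1.46) × 1040×10^-6 = 3.606×10^-5 mol/kg
α₀ = 1/(1 + K1/[H⁺] + K1K2/[H⁺]²) = 1/(1 + 10^+1.96 + 10^+0.92) = 0.009948
DIC = [CO2*]/α₀ = 3.606×10^-5 / 0.009948 = 3.625 mmol/kg
[CO3²⁻] = α₂·DIC; α₂ = 0.08275, so [CO3²⁻] = 0.08275 × 3.625 = 0.300 mmol/kg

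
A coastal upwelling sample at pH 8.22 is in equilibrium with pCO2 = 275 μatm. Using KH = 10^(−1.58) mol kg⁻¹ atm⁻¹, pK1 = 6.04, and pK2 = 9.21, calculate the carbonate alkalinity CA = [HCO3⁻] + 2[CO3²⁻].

[CO2*] = KH · pCO2 = 10^(−1.58) × 275×10^-6 = 7.233×10^-6 mol/kg
α₀ = 1/(1 + K1/[H⁺] + K1K2/[H⁺]²) = 1/(1 + 10^+2.18 + 10^+1.19) = 0.005958
DIC = [CO2*]/α₀ = 7.233×10^-6 / 0.005958 = 1.214 mmol/kg
CA = (α₁ + 2α₂)·DIC = (0.9018 + 2×0.09228) × 1.214 = 1.32 mmol/kg

CA = 1.32 mmol/kg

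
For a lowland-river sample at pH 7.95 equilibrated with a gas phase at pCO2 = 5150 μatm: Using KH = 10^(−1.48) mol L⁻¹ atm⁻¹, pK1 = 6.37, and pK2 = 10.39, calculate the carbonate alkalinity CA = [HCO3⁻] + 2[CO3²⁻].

CA = 6.53 mmol/L

[CO2*] = KH · pCO2 = 10^(−1.48) × 5150×10^-6 = 1.705×10^-4 mol/L
α₀ = 1/(1 + K1/[H⁺] + K1K2/[H⁺]²) = 1/(1 + 10^+1.58 + 10^-0.86) = 0.02554
DIC = [CO2*]/α₀ = 1.705×10^-4 / 0.02554 = 6.678 mmol/L
CA = (α₁ + 2α₂)·DIC = (0.9709 + 2×0.003525) × 6.678 = 6.53 mmol/L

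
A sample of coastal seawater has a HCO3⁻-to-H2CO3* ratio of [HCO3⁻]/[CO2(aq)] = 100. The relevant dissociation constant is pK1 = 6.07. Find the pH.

From K1 = [H⁺][HCO3⁻]/[CO2(aq)]:  pH = pK1 + log₁₀([HCO3⁻]/[CO2(aq)])
log₁₀(100) = +2.000
pH = 6.07 + (+2.000) = 8.07

pH = 8.07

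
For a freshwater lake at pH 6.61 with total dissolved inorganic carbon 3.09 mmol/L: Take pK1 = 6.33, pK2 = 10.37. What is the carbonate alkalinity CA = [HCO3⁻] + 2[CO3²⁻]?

CA = [HCO3⁻] + 2[CO3²⁻] = (α₁ + 2α₂)·DIC
At pH 6.61: [H⁺]/K1 = 10^-0.28 = 0.52481, K2/[H⁺] = 10^-3.76 = 0.00017378
α₁ = 1/(1 + 0.52481 + 0.00017378) = 1/1.5250 = 0.6557; α₂ = α₁·K2/[H⁺] = 0.0001140
α₁ + 2α₂ = 0.6560
CA = 0.6560 × 3.09 = 2.03 mmol/L

CA = 2.03 mmol/L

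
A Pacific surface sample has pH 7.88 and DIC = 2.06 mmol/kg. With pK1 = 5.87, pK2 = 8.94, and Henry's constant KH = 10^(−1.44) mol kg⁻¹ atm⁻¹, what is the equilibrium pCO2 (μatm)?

pCO2 = 505 μatm

α₀ = 1 / (1 + K1/[H⁺] + K1K2/[H⁺]²) = 1 / (1 + 10^+2.01 + 10^+0.95)
   = 1 / (1 + 102.33 + 8.9125) = 1/112.24 = 0.008909
[CO2*] = α₀ × DIC = 0.008909 × 2.06 = 0.01835 mmol/kg = 18.35 μmol/kg
pCO2 = [CO2*]/KH = 1.835×10^-5 / 3.631×10^-2 = 505 μatm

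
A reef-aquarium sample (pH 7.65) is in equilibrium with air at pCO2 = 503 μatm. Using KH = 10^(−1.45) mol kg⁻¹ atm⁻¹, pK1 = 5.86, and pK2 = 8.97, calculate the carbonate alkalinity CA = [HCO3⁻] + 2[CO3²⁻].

CA = 1.21 mmol/kg

[CO2*] = KH · pCO2 = 10^(−1.45) × 503×10^-6 = 1.785×10^-5 mol/kg
α₀ = 1/(1 + K1/[H⁺] + K1K2/[H⁺]²) = 1/(1 + 10^+1.79 + 10^+0.47) = 0.01524
DIC = [CO2*]/α₀ = 1.785×10^-5 / 0.01524 = 1.171 mmol/kg
CA = (α₁ + 2α₂)·DIC = (0.9398 + 2×0.04498) × 1.171 = 1.21 mmol/kg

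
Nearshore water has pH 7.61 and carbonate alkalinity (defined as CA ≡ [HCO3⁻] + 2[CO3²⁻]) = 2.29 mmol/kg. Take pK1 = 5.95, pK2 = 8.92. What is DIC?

CA = [HCO3⁻] + 2[CO3²⁻] = (α₁ + 2α₂)·DIC
At pH 7.61: [H⁺]/K1 = 10^-1.66 = 0.021878, K2/[H⁺] = 10^-1.31 = 0.048978
α₁ = 1/(1 + 0.021878 + 0.048978) = 1/1.0709 = 0.9338; α₂ = α₁·K2/[H⁺] = 0.04574
α₁ + 2α₂ = 1.0253
DIC = CA / (α₁ + 2α₂) = 2.29 / 1.0253 = 2.23 mmol/kg

DIC = 2.23 mmol/kg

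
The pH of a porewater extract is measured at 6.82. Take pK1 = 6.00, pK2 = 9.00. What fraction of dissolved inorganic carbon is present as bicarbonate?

α₁ = 0.864

α₁ = 1 / (1 + [H⁺]/K1 + K2/[H⁺]) = 1 / (1 + 10^-0.82 + 10^-2.18)
   = 1 / (1 + 0.15136 + 0.0066069) = 1/1.1580 = 0.8636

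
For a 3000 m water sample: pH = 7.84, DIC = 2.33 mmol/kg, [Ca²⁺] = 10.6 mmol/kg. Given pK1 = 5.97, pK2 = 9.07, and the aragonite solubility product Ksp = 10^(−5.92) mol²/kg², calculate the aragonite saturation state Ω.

α₂ = 1 / (1 + [H⁺]/K2 + [H⁺]²/(K1K2)) = 1 / (1 + 10^+1.23 + 10^-0.64)
   = 1 / (1 + 16.982 + 0.22909) = 1/18.212 = 0.05491
[CO3²⁻] = α₂ × DIC = 0.05491 × 2.33 = 0.1279 mmol/kg
Ksp = 10^(−5.92) = 1.202×10^-6
Ω = [Ca²⁺][CO3²⁻]/Ksp = (10.6×10^-3)(1.279×10^-4) / 1.202×10^-6 = 1.13

Ω = 1.13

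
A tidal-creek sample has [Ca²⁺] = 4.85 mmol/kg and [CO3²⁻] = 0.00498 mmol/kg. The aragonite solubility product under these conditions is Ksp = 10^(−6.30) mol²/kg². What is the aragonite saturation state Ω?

Ω = 0.0482

Ksp = 10^(−6.30) = 5.012×10^-7
Ω = [Ca²⁺][CO3²⁻]/Ksp = (4.85×10^-3)(0.00498×10^-3) / 5.012×10^-7 = 0.0482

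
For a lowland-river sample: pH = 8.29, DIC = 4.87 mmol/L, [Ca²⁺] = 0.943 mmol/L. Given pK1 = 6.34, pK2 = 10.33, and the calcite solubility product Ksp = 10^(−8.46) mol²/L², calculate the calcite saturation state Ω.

α₂ = 1 / (1 + [H⁺]/K2 + [H⁺]²/(K1K2)) = 1 / (1 + 10^+2.04 + 10^+0.09)
   = 1 / (1 + 109.65 + 1.2303) = 1/111.88 = 0.008938
[CO3²⁻] = α₂ × DIC = 0.008938 × 4.87 = 0.04353 mmol/L
Ksp = 10^(−8.46) = 3.467×10^-9
Ω = [Ca²⁺][CO3²⁻]/Ksp = (0.943×10^-3)(4.353×10^-5) / 3.467×10^-9 = 11.8

Ω = 11.8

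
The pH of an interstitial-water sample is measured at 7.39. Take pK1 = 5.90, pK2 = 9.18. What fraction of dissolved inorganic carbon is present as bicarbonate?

α₁ = 0.954

α₁ = 1 / (1 + [H⁺]/K1 + K2/[H⁺]) = 1 / (1 + 10^-1.49 + 10^-1.79)
   = 1 / (1 + 0.032359 + 0.016218) = 1/1.0486 = 0.9537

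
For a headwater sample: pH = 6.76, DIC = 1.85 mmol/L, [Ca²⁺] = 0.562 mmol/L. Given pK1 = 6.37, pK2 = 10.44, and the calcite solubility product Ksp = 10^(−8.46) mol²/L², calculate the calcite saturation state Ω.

Ω = 0.0445

α₂ = 1 / (1 + [H⁺]/K2 + [H⁺]²/(K1K2)) = 1 / (1 + 10^+3.68 + 10^+3.29)
   = 1 / (1 + 4786.3 + 1949.8) = 1/6737.1 = 0.0001484
[CO3²⁻] = α₂ × DIC = 0.0001484 × 1.85 = 0.0002746 mmol/L = 0.2746 μmol/L
Ksp = 10^(−8.46) = 3.467×10^-9
Ω = [Ca²⁺][CO3²⁻]/Ksp = (0.562×10^-3)(2.746×10^-7) / 3.467×10^-9 = 0.0445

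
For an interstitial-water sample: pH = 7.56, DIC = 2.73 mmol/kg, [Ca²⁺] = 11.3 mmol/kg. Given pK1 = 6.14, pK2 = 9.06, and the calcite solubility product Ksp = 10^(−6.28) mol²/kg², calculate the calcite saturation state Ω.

α₂ = 1 / (1 + [H⁺]/K2 + [H⁺]²/(K1K2)) = 1 / (1 + 10^+1.50 + 10^+0.08)
   = 1 / (1 + 31.623 + 1.2023) = 1/33.825 = 0.02956
[CO3²⁻] = α₂ × DIC = 0.02956 × 2.73 = 0.08071 mmol/kg
Ksp = 10^(−6.28) = 5.248×10^-7
Ω = [Ca²⁺][CO3²⁻]/Ksp = (11.3×10^-3)(8.071×10^-5) / 5.248×10^-7 = 1.74

Ω = 1.74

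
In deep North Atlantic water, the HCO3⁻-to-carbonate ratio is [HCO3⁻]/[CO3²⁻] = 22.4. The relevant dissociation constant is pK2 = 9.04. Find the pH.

From K2 = [H⁺][CO3²⁻]/[HCO3⁻]:  pH = pK2 − log₁₀([HCO3⁻]/[CO3²⁻])
log₁₀(22.4) = +1.350
pH = 9.04 − (+1.350) = 7.69

pH = 7.69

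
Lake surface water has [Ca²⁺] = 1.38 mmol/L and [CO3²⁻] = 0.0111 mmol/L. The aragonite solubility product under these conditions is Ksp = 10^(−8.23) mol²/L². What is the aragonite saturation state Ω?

Ksp = 10^(−8.23) = 5.888×10^-9
Ω = [Ca²⁺][CO3²⁻]/Ksp = (1.38×10^-3)(0.0111×10^-3) / 5.888×10^-9 = 2.60

Ω = 2.60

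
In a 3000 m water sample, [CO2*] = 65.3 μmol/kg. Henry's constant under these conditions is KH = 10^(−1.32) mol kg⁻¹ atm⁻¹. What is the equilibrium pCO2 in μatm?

pCO2 = 1360 μatm

KH = 10^(−1.32) = 4.786×10^-2 mol kg⁻¹ atm⁻¹
pCO2 = [CO2*]/KH = 65.3×10^-6 / 4.786×10^-2 = 1.36×10^-3 atm = 1360 μatm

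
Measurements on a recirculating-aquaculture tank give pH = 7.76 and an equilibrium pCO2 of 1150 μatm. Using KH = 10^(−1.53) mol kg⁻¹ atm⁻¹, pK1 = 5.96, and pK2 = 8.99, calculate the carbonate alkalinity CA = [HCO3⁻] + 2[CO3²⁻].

[CO2*] = KH · pCO2 = 10^(−1.53) × 1150×10^-6 = 3.394×10^-5 mol/kg
α₀ = 1/(1 + K1/[H⁺] + K1K2/[H⁺]²) = 1/(1 + 10^+1.80 + 10^+0.57) = 0.01475
DIC = [CO2*]/α₀ = 3.394×10^-5 / 0.01475 = 2.301 mmol/kg
CA = (α₁ + 2α₂)·DIC = (0.9305 + 2×0.05479) × 2.301 = 2.39 mmol/kg

CA = 2.39 mmol/kg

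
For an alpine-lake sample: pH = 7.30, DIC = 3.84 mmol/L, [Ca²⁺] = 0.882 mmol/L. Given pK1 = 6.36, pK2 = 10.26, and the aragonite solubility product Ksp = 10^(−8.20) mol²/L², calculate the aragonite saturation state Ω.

α₂ = 1 / (1 + [H⁺]/K2 + [H⁺]²/(K1K2)) = 1 / (1 + 10^+2.96 + 10^+2.02)
   = 1 / (1 + 912.01 + 104.71) = 1/1017.7 = 0.0009826
[CO3²⁻] = α₂ × DIC = 0.0009826 × 3.84 = 0.003773 mmol/L = 3.773 μmol/L
Ksp = 10^(−8.20) = 6.310×10^-9
Ω = [Ca²⁺][CO3²⁻]/Ksp = (0.882×10^-3)(3.773×10^-6) / 6.310×10^-9 = 0.527

Ω = 0.527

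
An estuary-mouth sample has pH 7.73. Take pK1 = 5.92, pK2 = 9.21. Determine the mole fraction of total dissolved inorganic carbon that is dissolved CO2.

α₀ = 0.0148

α₀ = 1 / (1 + K1/[H⁺] + K1K2/[H⁺]²) = 1 / (1 + 10^+1.81 + 10^+0.33)
   = 1 / (1 + 64.565 + 2.1380) = 1/67.703 = 0.01477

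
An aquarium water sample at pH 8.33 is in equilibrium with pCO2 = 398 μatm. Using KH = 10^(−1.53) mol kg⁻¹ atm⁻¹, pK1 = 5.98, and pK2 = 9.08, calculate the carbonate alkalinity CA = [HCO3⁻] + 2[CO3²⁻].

[CO2*] = KH · pCO2 = 10^(−1.53) × 398×10^-6 = 1.175×10^-5 mol/kg
α₀ = 1/(1 + K1/[H⁺] + K1K2/[H⁺]²) = 1/(1 + 10^+2.35 + 10^+1.60) = 0.003778
DIC = [CO2*]/α₀ = 1.175×10^-5 / 0.003778 = 3.109 mmol/kg
CA = (α₁ + 2α₂)·DIC = (0.8458 + 2×0.1504) × 3.109 = 3.56 mmol/kg

CA = 3.56 mmol/kg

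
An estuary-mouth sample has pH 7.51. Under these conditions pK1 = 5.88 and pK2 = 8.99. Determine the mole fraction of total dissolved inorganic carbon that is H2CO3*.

α₀ = 1 / (1 + K1/[H⁺] + K1K2/[H⁺]²) = 1 / (1 + 10^+1.63 + 10^+0.15)
   = 1 / (1 + 42.658 + 1.4125) = 1/45.070 = 0.02219

α₀ = 0.0222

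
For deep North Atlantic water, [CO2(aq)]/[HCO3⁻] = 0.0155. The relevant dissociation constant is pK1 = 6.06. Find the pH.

From K1 = [H⁺][HCO3⁻]/[CO2(aq)]:  pH = pK1 − log₁₀([CO2(aq)]/[HCO3⁻])
log₁₀(0.0155) = -1.810
pH = 6.06 − (-1.810) = 7.87

pH = 7.87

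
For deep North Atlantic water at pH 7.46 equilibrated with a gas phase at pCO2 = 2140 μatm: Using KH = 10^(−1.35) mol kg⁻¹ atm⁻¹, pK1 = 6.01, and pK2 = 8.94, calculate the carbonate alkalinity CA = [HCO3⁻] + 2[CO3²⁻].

CA = 2.87 mmol/kg

[CO2*] = KH · pCO2 = 10^(−1.35) × 2140×10^-6 = 9.559×10^-5 mol/kg
α₀ = 1/(1 + K1/[H⁺] + K1K2/[H⁺]²) = 1/(1 + 10^+1.45 + 10^-0.03) = 0.03320
DIC = [CO2*]/α₀ = 9.559×10^-5 / 0.03320 = 2.879 mmol/kg
CA = (α₁ + 2α₂)·DIC = (0.9358 + 2×0.03099) × 2.879 = 2.87 mmol/kg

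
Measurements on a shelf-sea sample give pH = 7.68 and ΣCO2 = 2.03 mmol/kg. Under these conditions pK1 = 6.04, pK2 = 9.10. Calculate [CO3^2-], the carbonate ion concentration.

[CO3²⁻] = 0.0727 mmol/kg

α₂ = 1 / (1 + [H⁺]/K2 + [H⁺]²/(K1K2)) = 1 / (1 + 10^+1.42 + 10^-0.22)
   = 1 / (1 + 26.303 + 0.60256) = 1/27.905 = 0.03584
[CO3²⁻] = α₂ × DIC = 0.03584 × 2.03 = 0.0727 mmol/kg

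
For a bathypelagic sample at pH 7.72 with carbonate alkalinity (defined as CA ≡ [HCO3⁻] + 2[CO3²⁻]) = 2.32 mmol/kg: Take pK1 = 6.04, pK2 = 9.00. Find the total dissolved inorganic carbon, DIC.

CA = [HCO3⁻] + 2[CO3²⁻] = (α₁ + 2α₂)·DIC
At pH 7.72: [H⁺]/K1 = 10^-1.68 = 0.020893, K2/[H⁺] = 10^-1.28 = 0.052481
α₁ = 1/(1 + 0.020893 + 0.052481) = 1/1.0734 = 0.9316; α₂ = α₁·K2/[H⁺] = 0.04889
α₁ + 2α₂ = 1.0294
DIC = CA / (α₁ + 2α₂) = 2.32 / 1.0294 = 2.25 mmol/kg

DIC = 2.25 mmol/kg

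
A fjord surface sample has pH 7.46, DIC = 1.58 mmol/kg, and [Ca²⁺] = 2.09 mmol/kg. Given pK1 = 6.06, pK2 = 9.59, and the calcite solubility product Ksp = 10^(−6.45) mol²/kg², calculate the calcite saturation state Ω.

α₂ = 1 / (1 + [H⁺]/K2 + [H⁺]²/(K1K2)) = 1 / (1 + 10^+2.13 + 10^+0.73)
   = 1 / (1 + 134.90 + 5.3703) = 1/141.27 = 0.007079
[CO3²⁻] = α₂ × DIC = 0.007079 × 1.58 = 0.01118 mmol/kg = 11.18 μmol/kg
Ksp = 10^(−6.45) = 3.548×10^-7
Ω = [Ca²⁺][CO3²⁻]/Ksp = (2.09×10^-3)(1.118×10^-5) / 3.548×10^-7 = 0.0659

Ω = 0.0659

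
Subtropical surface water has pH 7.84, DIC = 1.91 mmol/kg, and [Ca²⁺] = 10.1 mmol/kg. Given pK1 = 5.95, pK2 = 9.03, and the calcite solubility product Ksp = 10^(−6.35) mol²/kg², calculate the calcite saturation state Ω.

α₂ = 1 / (1 + [H⁺]/K2 + [H⁺]²/(K1K2)) = 1 / (1 + 10^+1.19 + 10^-0.70)
   = 1 / (1 + 15.488 + 0.19953) = 1/16.688 = 0.05992
[CO3²⁻] = α₂ × DIC = 0.05992 × 1.91 = 0.1145 mmol/kg
Ksp = 10^(−6.35) = 4.467×10^-7
Ω = [Ca²⁺][CO3²⁻]/Ksp = (10.1×10^-3)(1.145×10^-4) / 4.467×10^-7 = 2.59

Ω = 2.59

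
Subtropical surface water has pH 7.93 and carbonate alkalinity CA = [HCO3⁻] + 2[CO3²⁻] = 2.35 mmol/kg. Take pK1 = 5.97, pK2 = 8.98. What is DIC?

DIC = 2.19 mmol/kg

CA = [HCO3⁻] + 2[CO3²⁻] = (α₁ + 2α₂)·DIC
At pH 7.93: [H⁺]/K1 = 10^-1.96 = 0.010965, K2/[H⁺] = 10^-1.05 = 0.089125
α₁ = 1/(1 + 0.010965 + 0.089125) = 1/1.1001 = 0.9090; α₂ = α₁·K2/[H⁺] = 0.08102
α₁ + 2α₂ = 1.0710
DIC = CA / (α₁ + 2α₂) = 2.35 / 1.0710 = 2.19 mmol/kg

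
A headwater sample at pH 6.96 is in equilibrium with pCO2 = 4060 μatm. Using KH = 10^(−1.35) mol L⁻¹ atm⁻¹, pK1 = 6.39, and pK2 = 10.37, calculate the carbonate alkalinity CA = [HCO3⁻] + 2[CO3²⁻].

[CO2*] = KH · pCO2 = 10^(−1.35) × 4060×10^-6 = 1.814×10^-4 mol/L
α₀ = 1/(1 + K1/[H⁺] + K1K2/[H⁺]²) = 1/(1 + 10^+0.57 + 10^-2.84) = 0.2120
DIC = [CO2*]/α₀ = 1.814×10^-4 / 0.2120 = 0.8554 mmol/L
CA = (α₁ + 2α₂)·DIC = (0.7877 + 2×0.0003064) × 0.8554 = 0.674 mmol/L

CA = 0.674 mmol/L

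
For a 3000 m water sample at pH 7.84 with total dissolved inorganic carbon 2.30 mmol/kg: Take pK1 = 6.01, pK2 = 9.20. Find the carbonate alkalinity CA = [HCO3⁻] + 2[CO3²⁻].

CA = [HCO3⁻] + 2[CO3²⁻] = (α₁ + 2α₂)·DIC
At pH 7.84: [H⁺]/K1 = 10^-1.83 = 0.014791, K2/[H⁺] = 10^-1.36 = 0.043652
α₁ = 1/(1 + 0.014791 + 0.043652) = 1/1.0584 = 0.9448; α₂ = α₁·K2/[H⁺] = 0.04124
α₁ + 2α₂ = 1.0273
CA = 1.0273 × 2.30 = 2.36 mmol/kg

CA = 2.36 mmol/kg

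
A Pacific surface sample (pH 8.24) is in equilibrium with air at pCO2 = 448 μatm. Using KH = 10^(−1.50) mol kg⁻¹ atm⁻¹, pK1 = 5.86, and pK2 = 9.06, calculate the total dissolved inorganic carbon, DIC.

[CO2*] = KH · pCO2 = 10^(−1.50) × 448×10^-6 = 1.417×10^-5 mol/kg
α₀ = 1/(1 + K1/[H⁺] + K1K2/[H⁺]²) = 1/(1 + 10^+2.38 + 10^+1.56) = 0.003608
DIC = [CO2*]/α₀ = 1.417×10^-5 / 0.003608 = 3.93 mmol/kg

DIC = 3.93 mmol/kg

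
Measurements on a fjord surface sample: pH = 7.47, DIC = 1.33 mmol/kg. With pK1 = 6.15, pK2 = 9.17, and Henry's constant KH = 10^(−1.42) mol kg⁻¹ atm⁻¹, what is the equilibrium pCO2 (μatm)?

α₀ = 1 / (1 + K1/[H⁺] + K1K2/[H⁺]²) = 1 / (1 + 10^+1.32 + 10^-0.38)
   = 1 / (1 + 20.893 + 0.41687) = 1/22.310 = 0.04482
[CO2*] = α₀ × DIC = 0.04482 × 1.33 = 0.05961 mmol/kg
pCO2 = [CO2*]/KH = 5.961×10^-5 / 3.802×10^-2 = 1570 μatm

pCO2 = 1570 μatm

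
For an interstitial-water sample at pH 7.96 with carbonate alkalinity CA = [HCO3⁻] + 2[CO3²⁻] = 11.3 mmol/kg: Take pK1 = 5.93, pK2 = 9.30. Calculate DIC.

DIC = 10.9 mmol/kg

CA = [HCO3⁻] + 2[CO3²⁻] = (α₁ + 2α₂)·DIC
At pH 7.96: [H⁺]/K1 = 10^-2.03 = 0.0093325, K2/[H⁺] = 10^-1.34 = 0.045709
α₁ = 1/(1 + 0.0093325 + 0.045709) = 1/1.0550 = 0.9478; α₂ = α₁·K2/[H⁺] = 0.04332
α₁ + 2α₂ = 1.0345
DIC = CA / (α₁ + 2α₂) = 11.3 / 1.0345 = 10.9 mmol/kg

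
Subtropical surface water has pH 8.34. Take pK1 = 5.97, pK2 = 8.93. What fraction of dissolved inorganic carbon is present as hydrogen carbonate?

α₁ = 1 / (1 + [H⁺]/K1 + K2/[H⁺]) = 1 / (1 + 10^-2.37 + 10^-0.59)
   = 1 / (1 + 0.0042658 + 0.25704) = 1/1.2613 = 0.7928

α₁ = 0.793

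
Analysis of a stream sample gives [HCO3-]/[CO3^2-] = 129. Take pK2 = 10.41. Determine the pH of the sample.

pH = 8.30

From K2 = [H⁺][CO3^2-]/[HCO3-]:  pH = pK2 − log₁₀([HCO3-]/[CO3^2-])
log₁₀(129) = +2.111
pH = 10.41 − (+2.111) = 8.30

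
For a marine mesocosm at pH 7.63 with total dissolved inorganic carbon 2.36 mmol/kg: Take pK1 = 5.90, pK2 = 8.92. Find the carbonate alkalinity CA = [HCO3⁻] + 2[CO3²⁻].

CA = [HCO3⁻] + 2[CO3²⁻] = (α₁ + 2α₂)·DIC
At pH 7.63: [H⁺]/K1 = 10^-1.73 = 0.018621, K2/[H⁺] = 10^-1.29 = 0.051286
α₁ = 1/(1 + 0.018621 + 0.051286) = 1/1.0699 = 0.9347; α₂ = α₁·K2/[H⁺] = 0.04794
α₁ + 2α₂ = 1.0305
CA = 1.0305 × 2.36 = 2.43 mmol/kg

CA = 2.43 mmol/kg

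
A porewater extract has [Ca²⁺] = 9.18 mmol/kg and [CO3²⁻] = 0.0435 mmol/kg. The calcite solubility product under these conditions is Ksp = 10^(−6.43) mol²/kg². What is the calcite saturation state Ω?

Ksp = 10^(−6.43) = 3.715×10^-7
Ω = [Ca²⁺][CO3²⁻]/Ksp = (9.18×10^-3)(0.0435×10^-3) / 3.715×10^-7 = 1.07

Ω = 1.07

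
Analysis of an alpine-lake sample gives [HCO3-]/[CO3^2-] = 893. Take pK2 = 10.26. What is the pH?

pH = 7.31

From K2 = [H⁺][CO3^2-]/[HCO3-]:  pH = pK2 − log₁₀([HCO3-]/[CO3^2-])
log₁₀(893) = +2.951
pH = 10.26 − (+2.951) = 7.31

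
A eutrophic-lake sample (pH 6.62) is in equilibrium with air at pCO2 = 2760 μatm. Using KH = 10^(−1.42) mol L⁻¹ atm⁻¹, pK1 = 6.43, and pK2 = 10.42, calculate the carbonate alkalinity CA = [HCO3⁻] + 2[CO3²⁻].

CA = 0.163 mmol/L

[CO2*] = KH · pCO2 = 10^(−1.42) × 2760×10^-6 = 1.049×10^-4 mol/L
α₀ = 1/(1 + K1/[H⁺] + K1K2/[H⁺]²) = 1/(1 + 10^+0.19 + 10^-3.61) = 0.3923
DIC = [CO2*]/α₀ = 1.049×10^-4 / 0.3923 = 0.2675 mmol/L
CA = (α₁ + 2α₂)·DIC = (0.6076 + 2×9.630×10^-5) × 0.2675 = 0.163 mmol/L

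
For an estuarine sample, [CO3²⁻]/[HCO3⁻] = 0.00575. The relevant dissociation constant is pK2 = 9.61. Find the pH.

From K2 = [H⁺][CO3²⁻]/[HCO3⁻]:  pH = pK2 + log₁₀([CO3²⁻]/[HCO3⁻])
log₁₀(0.00575) = -2.240
pH = 9.61 + (-2.240) = 7.37

pH = 7.37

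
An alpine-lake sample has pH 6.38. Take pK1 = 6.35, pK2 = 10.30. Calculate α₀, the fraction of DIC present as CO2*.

α₀ = 0.483

α₀ = 1 / (1 + K1/[H⁺] + K1K2/[H⁺]²) = 1 / (1 + 10^+0.03 + 10^-3.89)
   = 1 / (1 + 1.0715 + 0.00012882) = 1/2.0716 = 0.4827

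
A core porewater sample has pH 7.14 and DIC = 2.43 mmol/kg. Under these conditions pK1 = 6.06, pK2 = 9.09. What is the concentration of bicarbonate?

α₁ = 1 / (1 + [H⁺]/K1 + K2/[H⁺]) = 1 / (1 + 10^-1.08 + 10^-1.95)
   = 1 / (1 + 0.083176 + 0.011220) = 1/1.0944 = 0.9137
[HCO3⁻] = α₁ × DIC = 0.9137 × 2.43 = 2.22 mmol/kg

[HCO3⁻] = 2.22 mmol/kg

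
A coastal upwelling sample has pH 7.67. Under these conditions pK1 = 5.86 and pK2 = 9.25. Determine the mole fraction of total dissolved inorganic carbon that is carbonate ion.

α₂ = 0.0252

α₂ = 1 / (1 + [H⁺]/K2 + [H⁺]²/(K1K2)) = 1 / (1 + 10^+1.58 + 10^-0.23)
   = 1 / (1 + 38.019 + 0.58884) = 1/39.608 = 0.02525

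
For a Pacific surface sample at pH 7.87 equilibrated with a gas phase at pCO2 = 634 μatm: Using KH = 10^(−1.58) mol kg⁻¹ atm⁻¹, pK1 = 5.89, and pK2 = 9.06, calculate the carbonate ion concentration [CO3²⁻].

[CO3²⁻] = 0.103 mmol/kg

[CO2*] = KH · pCO2 = 10^(−1.58) × 634×10^-6 = 1.668×10^-5 mol/kg
α₀ = 1/(1 + K1/[H⁺] + K1K2/[H⁺]²) = 1/(1 + 10^+1.98 + 10^+0.79) = 0.009740
DIC = [CO2*]/α₀ = 1.668×10^-5 / 0.009740 = 1.712 mmol/kg
[CO3²⁻] = α₂·DIC; α₂ = 0.06006, so [CO3²⁻] = 0.06006 × 1.712 = 0.103 mmol/kg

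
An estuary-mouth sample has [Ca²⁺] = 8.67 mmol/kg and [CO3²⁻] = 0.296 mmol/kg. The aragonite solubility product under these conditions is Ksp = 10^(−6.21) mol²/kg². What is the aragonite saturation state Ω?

Ω = 4.16

Ksp = 10^(−6.21) = 6.166×10^-7
Ω = [Ca²⁺][CO3²⁻]/Ksp = (8.67×10^-3)(0.296×10^-3) / 6.166×10^-7 = 4.16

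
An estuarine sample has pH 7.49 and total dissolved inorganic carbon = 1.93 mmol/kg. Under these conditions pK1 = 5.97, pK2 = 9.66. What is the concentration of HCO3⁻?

[HCO3⁻] = 1.86 mmol/kg

α₁ = 1 / (1 + [H⁺]/K1 + K2/[H⁺]) = 1 / (1 + 10^-1.52 + 10^-2.17)
   = 1 / (1 + 0.030200 + 0.0067608) = 1/1.0370 = 0.9644
[HCO3⁻] = α₁ × DIC = 0.9644 × 1.93 = 1.86 mmol/kg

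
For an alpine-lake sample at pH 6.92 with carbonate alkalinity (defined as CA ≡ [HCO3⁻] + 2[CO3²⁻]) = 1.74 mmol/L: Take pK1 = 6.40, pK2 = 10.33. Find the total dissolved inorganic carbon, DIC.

DIC = 2.26 mmol/L

CA = [HCO3⁻] + 2[CO3²⁻] = (α₁ + 2α₂)·DIC
At pH 6.92: [H⁺]/K1 = 10^-0.52 = 0.30200, K2/[H⁺] = 10^-3.41 = 0.00038905
α₁ = 1/(1 + 0.30200 + 0.00038905) = 1/1.3024 = 0.7678; α₂ = α₁·K2/[H⁺] = 0.0002987
α₁ + 2α₂ = 0.7684
DIC = CA / (α₁ + 2α₂) = 1.74 / 0.7684 = 2.26 mmol/L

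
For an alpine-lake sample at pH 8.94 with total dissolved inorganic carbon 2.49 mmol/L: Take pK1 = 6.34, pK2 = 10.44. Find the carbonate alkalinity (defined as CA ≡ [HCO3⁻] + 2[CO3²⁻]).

CA = [HCO3⁻] + 2[CO3²⁻] = (α₁ + 2α₂)·DIC
At pH 8.94: [H⁺]/K1 = 10^-2.60 = 0.0025119, K2/[H⁺] = 10^-1.50 = 0.031623
α₁ = 1/(1 + 0.0025119 + 0.031623) = 1/1.0341 = 0.9670; α₂ = α₁·K2/[H⁺] = 0.03058
α₁ + 2α₂ = 1.0281
CA = 1.0281 × 2.49 = 2.56 mmol/L

CA = 2.56 mmol/L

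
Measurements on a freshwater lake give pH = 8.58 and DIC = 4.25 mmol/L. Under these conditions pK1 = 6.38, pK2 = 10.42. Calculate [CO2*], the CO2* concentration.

α₀ = 1 / (1 + K1/[H⁺] + K1K2/[H⁺]²) = 1 / (1 + 10^+2.20 + 10^+0.36)
   = 1 / (1 + 158.49 + 2.2909) = 1/161.78 = 0.006181
[CO2*] = α₀ × DIC = 0.006181 × 4.25 = 0.0263 mmol/L

[CO2*] = 0.0263 mmol/L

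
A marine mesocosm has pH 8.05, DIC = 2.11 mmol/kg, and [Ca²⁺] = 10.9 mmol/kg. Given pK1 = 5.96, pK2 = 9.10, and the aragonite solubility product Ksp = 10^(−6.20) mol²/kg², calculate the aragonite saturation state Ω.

Ω = 2.96

α₂ = 1 / (1 + [H⁺]/K2 + [H⁺]²/(K1K2)) = 1 / (1 + 10^+1.05 + 10^-1.04)
   = 1 / (1 + 11.220 + 0.091201) = 1/12.311 = 0.08123
[CO3²⁻] = α₂ × DIC = 0.08123 × 2.11 = 0.1714 mmol/kg
Ksp = 10^(−6.20) = 6.310×10^-7
Ω = [Ca²⁺][CO3²⁻]/Ksp = (10.9×10^-3)(1.714×10^-4) / 6.310×10^-7 = 2.96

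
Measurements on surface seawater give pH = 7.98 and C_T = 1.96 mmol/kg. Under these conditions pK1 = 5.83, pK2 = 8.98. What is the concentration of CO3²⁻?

α₂ = 1 / (1 + [H⁺]/K2 + [H⁺]²/(K1K2)) = 1 / (1 + 10^+1.00 + 10^-1.15)
   = 1 / (1 + 10.000 + 0.070795) = 1/11.071 = 0.09033
[CO3²⁻] = α₂ × DIC = 0.09033 × 1.96 = 0.177 mmol/kg

[CO3²⁻] = 0.177 mmol/kg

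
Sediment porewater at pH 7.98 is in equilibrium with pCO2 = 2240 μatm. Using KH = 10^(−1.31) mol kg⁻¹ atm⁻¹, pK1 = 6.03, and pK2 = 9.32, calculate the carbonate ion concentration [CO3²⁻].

[CO3²⁻] = 0.447 mmol/kg

[CO2*] = KH · pCO2 = 10^(−1.31) × 2240×10^-6 = 1.097×10^-4 mol/kg
α₀ = 1/(1 + K1/[H⁺] + K1K2/[H⁺]²) = 1/(1 + 10^+1.95 + 10^+0.61) = 0.01062
DIC = [CO2*]/α₀ = 1.097×10^-4 / 0.01062 = 10.33 mmol/kg
[CO3²⁻] = α₂·DIC; α₂ = 0.04325, so [CO3²⁻] = 0.04325 × 10.33 = 0.447 mmol/kg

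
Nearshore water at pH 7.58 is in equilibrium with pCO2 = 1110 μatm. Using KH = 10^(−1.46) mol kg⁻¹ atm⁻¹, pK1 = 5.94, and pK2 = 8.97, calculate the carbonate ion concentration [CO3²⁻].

[CO2*] = KH · pCO2 = 10^(−1.46) × 1110×10^-6 = 3.849×10^-5 mol/kg
α₀ = 1/(1 + K1/[H⁺] + K1K2/[H⁺]²) = 1/(1 + 10^+1.64 + 10^+0.25) = 0.02154
DIC = [CO2*]/α₀ = 3.849×10^-5 / 0.02154 = 1.787 mmol/kg
[CO3²⁻] = α₂·DIC; α₂ = 0.03830, so [CO3²⁻] = 0.03830 × 1.787 = 0.0684 mmol/kg

[CO3²⁻] = 0.0684 mmol/kg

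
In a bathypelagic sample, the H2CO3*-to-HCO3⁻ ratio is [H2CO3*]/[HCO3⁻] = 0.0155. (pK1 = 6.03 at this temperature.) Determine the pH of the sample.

From K1 = [H⁺][HCO3⁻]/[H2CO3*]:  pH = pK1 − log₁₀([H2CO3*]/[HCO3⁻])
log₁₀(0.0155) = -1.810
pH = 6.03 − (-1.810) = 7.84

pH = 7.84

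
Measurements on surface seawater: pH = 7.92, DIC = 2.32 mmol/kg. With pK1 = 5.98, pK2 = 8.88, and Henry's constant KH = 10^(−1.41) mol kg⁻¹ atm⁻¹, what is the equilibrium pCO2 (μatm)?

α₀ = 1 / (1 + K1/[H⁺] + K1K2/[H⁺]²) = 1 / (1 + 10^+1.94 + 10^+0.98)
   = 1 / (1 + 87.096 + 9.5499) = 1/97.646 = 0.01024
[CO2*] = α₀ × DIC = 0.01024 × 2.32 = 0.02376 mmol/kg
pCO2 = [CO2*]/KH = 2.376×10^-5 / 3.890×10^-2 = 611 μatm

pCO2 = 611 μatm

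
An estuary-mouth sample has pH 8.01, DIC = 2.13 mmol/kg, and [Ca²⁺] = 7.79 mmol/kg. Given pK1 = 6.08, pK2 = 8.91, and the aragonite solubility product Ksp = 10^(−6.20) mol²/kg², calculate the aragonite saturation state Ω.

α₂ = 1 / (1 + [H⁺]/K2 + [H⁺]²/(K1K2)) = 1 / (1 + 10^+0.90 + 10^-1.03)
   = 1 / (1 + 7.9433 + 0.093325) = 1/9.0366 = 0.1107
[CO3²⁻] = α₂ × DIC = 0.1107 × 2.13 = 0.2357 mmol/kg
Ksp = 10^(−6.20) = 6.310×10^-7
Ω = [Ca²⁺][CO3²⁻]/Ksp = (7.79×10^-3)(2.357×10^-4) / 6.310×10^-7 = 2.91

Ω = 2.91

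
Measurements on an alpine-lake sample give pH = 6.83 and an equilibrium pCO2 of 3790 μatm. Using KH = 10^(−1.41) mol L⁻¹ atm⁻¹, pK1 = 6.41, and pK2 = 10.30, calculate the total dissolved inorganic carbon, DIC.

[CO2*] = KH · pCO2 = 10^(−1.41) × 3790×10^-6 = 1.474×10^-4 mol/L
α₀ = 1/(1 + K1/[H⁺] + K1K2/[H⁺]²) = 1/(1 + 10^+0.42 + 10^-3.05) = 0.2754
DIC = [CO2*]/α₀ = 1.474×10^-4 / 0.2754 = 0.535 mmol/L

DIC = 0.535 mmol/L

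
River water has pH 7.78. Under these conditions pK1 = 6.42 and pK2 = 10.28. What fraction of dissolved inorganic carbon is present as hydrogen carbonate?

α₁ = 0.955

α₁ = 1 / (1 + [H⁺]/K1 + K2/[H⁺]) = 1 / (1 + 10^-1.36 + 10^-2.50)
   = 1 / (1 + 0.043652 + 0.0031623) = 1/1.0468 = 0.9553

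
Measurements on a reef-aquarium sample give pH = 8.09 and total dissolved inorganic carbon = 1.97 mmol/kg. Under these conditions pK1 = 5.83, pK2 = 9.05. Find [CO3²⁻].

α₂ = 1 / (1 + [H⁺]/K2 + [H⁺]²/(K1K2)) = 1 / (1 + 10^+0.96 + 10^-1.30)
   = 1 / (1 + 9.1201 + 0.050119) = 1/10.170 = 0.09833
[CO3²⁻] = α₂ × DIC = 0.09833 × 1.97 = 0.194 mmol/kg

[CO3²⁻] = 0.194 mmol/kg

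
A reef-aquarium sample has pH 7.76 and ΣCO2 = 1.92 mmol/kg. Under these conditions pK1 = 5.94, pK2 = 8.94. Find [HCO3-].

[HCO3⁻] = 1.78 mmol/kg

α₁ = 1 / (1 + [H⁺]/K1 + K2/[H⁺]) = 1 / (1 + 10^-1.82 + 10^-1.18)
   = 1 / (1 + 0.015136 + 0.066069) = 1/1.0812 = 0.9249
[HCO3⁻] = α₁ × DIC = 0.9249 × 1.92 = 1.78 mmol/kg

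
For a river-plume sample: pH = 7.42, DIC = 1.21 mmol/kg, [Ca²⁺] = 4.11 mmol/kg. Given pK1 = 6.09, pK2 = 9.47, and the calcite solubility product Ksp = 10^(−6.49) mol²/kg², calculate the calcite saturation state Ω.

α₂ = 1 / (1 + [H⁺]/K2 + [H⁺]²/(K1K2)) = 1 / (1 + 10^+2.05 + 10^+0.72)
   = 1 / (1 + 112.20 + 5.2481) = 1/118.45 = 0.008442
[CO3²⁻] = α₂ × DIC = 0.008442 × 1.21 = 0.01022 mmol/kg = 10.22 μmol/kg
Ksp = 10^(−6.49) = 3.236×10^-7
Ω = [Ca²⁺][CO3²⁻]/Ksp = (4.11×10^-3)(1.022×10^-5) / 3.236×10^-7 = 0.130

Ω = 0.130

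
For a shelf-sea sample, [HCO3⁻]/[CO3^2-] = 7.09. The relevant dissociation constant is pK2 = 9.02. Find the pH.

From K2 = [H⁺][CO3^2-]/[HCO3⁻]:  pH = pK2 − log₁₀([HCO3⁻]/[CO3^2-])
log₁₀(7.09) = +0.851
pH = 9.02 − (+0.851) = 8.17

pH = 8.17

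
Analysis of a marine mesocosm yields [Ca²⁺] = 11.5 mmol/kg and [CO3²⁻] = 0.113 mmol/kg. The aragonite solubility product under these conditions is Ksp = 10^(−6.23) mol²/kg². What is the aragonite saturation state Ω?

Ksp = 10^(−6.23) = 5.888×10^-7
Ω = [Ca²⁺][CO3²⁻]/Ksp = (11.5×10^-3)(0.113×10^-3) / 5.888×10^-7 = 2.21

Ω = 2.21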